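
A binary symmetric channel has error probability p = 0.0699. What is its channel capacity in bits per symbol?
0.6344 bits

For a binary symmetric channel (BSC) with error probability p:
Capacity C = 1 - H(p) bits per symbol

where H(p) = -p log₂(p) - (1-p) log₂(1-p) is the binary entropy function.

H(0.0699) = 0.3656 bits
C = 1 - 0.3656 = 0.6344 bits per symbol

This means we can reliably transmit up to 0.6344 bits of information per channel use.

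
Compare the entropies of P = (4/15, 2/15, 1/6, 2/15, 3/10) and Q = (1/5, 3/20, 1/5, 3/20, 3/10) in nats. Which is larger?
Q

Computing entropies in nats:
H(P) = 1.5496
H(Q) = 1.5741

Distribution Q has higher entropy.

Intuition: The distribution closer to uniform (more spread out) has higher entropy.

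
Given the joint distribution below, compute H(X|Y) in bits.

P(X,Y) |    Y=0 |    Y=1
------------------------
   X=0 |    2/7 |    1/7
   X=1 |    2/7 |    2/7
0.9650 bits

Using the chain rule: H(X|Y) = H(X,Y) - H(Y)

First, compute H(X,Y) = 1.9502 bits

Marginal P(Y) = (4/7, 3/7)
H(Y) = 0.9852 bits

H(X|Y) = H(X,Y) - H(Y) = 1.9502 - 0.9852 = 0.9650 bits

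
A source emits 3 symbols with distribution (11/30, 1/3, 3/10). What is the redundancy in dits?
0.0015 dits

Redundancy measures how far a source is from maximum entropy:
R = H_max - H(X)

Maximum entropy for 3 symbols: H_max = log_10(3) = 0.4771 dits
Actual entropy: H(X) = 0.4757 dits
Redundancy: R = 0.4771 - 0.4757 = 0.0015 dits

This redundancy represents potential for compression: the source could be compressed by 0.0015 dits per symbol.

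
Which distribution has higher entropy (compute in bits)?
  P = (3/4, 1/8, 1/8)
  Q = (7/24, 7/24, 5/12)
Q

Computing entropies in bits:
H(P) = 1.0613
H(Q) = 1.5632

Distribution Q has higher entropy.

Intuition: The distribution closer to uniform (more spread out) has higher entropy.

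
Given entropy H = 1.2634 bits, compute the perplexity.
2.4006

Perplexity is 2^H (or exp(H) for natural log).

H = 1.2634 bits
Perplexity = 2^1.2634 = 2.4006

Interpretation: The model's uncertainty is equivalent to choosing uniformly among 2.4 options.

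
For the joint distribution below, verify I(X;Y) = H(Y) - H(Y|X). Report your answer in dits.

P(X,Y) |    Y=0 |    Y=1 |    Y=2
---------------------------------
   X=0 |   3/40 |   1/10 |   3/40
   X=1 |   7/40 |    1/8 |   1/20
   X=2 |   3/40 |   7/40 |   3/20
I(X;Y) = 0.0217 dits

Mutual information has multiple equivalent forms:
- I(X;Y) = H(X) - H(X|Y)
- I(X;Y) = H(Y) - H(Y|X)
- I(X;Y) = H(X) + H(Y) - H(X,Y)

Computing all quantities:
H(X) = 0.4693, H(Y) = 0.4720, H(X,Y) = 0.9196
H(X|Y) = 0.4476, H(Y|X) = 0.4503

Verification:
H(X) - H(X|Y) = 0.4693 - 0.4476 = 0.0217
H(Y) - H(Y|X) = 0.4720 - 0.4503 = 0.0217
H(X) + H(Y) - H(X,Y) = 0.4693 + 0.4720 - 0.9196 = 0.0217

All forms give I(X;Y) = 0.0217 dits. ✓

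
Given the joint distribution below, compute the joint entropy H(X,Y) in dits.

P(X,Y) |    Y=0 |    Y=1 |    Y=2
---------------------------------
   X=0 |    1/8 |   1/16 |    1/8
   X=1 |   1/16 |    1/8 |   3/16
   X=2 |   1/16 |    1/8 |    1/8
0.9265 dits

Joint entropy is H(X,Y) = -Σ_{x,y} p(x,y) log p(x,y).

Summing over all non-zero entries:
H(X,Y) = -[1/8·log_10(1/8) + 1/16·log_10(1/16) + 1/8·log_10(1/8) + 1/16·log_10(1/16) + 1/8·log_10(1/8) + 3/16·log_10(3/16) + 1/16·log_10(1/16) + 1/8·log_10(1/8) + 1/8·log_10(1/8)]
H(X,Y) = 0.9265 dits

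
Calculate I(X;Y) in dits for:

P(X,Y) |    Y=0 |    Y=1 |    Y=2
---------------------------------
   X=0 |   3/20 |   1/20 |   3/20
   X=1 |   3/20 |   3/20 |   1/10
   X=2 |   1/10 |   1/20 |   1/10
0.0141 dits

Mutual information: I(X;Y) = H(X) + H(Y) - H(X,Y)

Marginals:
P(X) = (7/20, 2/5, 1/4), H(X) = 0.4693 dits
P(Y) = (2/5, 1/4, 7/20), H(Y) = 0.4693 dits

Joint entropy: H(X,Y) = 0.9244 dits

I(X;Y) = 0.4693 + 0.4693 - 0.9244 = 0.0141 dits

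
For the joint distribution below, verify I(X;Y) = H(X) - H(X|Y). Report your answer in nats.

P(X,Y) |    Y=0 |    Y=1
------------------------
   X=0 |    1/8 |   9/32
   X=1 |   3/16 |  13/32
I(X;Y) = 0.0000 nats

Mutual information has multiple equivalent forms:
- I(X;Y) = H(X) - H(X|Y)
- I(X;Y) = H(Y) - H(Y|X)
- I(X;Y) = H(X) + H(Y) - H(X,Y)

Computing all quantities:
H(X) = 0.6755, H(Y) = 0.6211, H(X,Y) = 1.2965
H(X|Y) = 0.6754, H(Y|X) = 0.6210

Verification:
H(X) - H(X|Y) = 0.6755 - 0.6754 = 0.0000
H(Y) - H(Y|X) = 0.6211 - 0.6210 = 0.0000
H(X) + H(Y) - H(X,Y) = 0.6755 + 0.6211 - 1.2965 = 0.0000

All forms give I(X;Y) = 0.0000 nats. ✓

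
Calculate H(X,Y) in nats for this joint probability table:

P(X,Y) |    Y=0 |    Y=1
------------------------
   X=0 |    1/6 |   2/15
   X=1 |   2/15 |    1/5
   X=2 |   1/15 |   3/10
1.6996 nats

Joint entropy is H(X,Y) = -Σ_{x,y} p(x,y) log p(x,y).

Summing over all non-zero entries:
H(X,Y) = -[1/6·log_e(1/6) + 2/15·log_e(2/15) + 2/15·log_e(2/15) + 1/5·log_e(1/5) + 1/15·log_e(1/15) + 3/10·log_e(3/10)]
H(X,Y) = 1.6996 nats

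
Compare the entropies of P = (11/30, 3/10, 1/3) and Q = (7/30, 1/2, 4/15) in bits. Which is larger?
P

Computing entropies in bits:
H(P) = 1.5801
H(Q) = 1.4984

Distribution P has higher entropy.

Intuition: The distribution closer to uniform (more spread out) has higher entropy.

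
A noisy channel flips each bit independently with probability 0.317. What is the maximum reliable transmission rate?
0.0989 bits

For a binary symmetric channel (BSC) with error probability p:
Capacity C = 1 - H(p) bits per symbol

where H(p) = -p log₂(p) - (1-p) log₂(1-p) is the binary entropy function.

H(0.317) = 0.9011 bits
C = 1 - 0.9011 = 0.0989 bits per symbol

This means we can reliably transmit up to 0.0989 bits of information per channel use.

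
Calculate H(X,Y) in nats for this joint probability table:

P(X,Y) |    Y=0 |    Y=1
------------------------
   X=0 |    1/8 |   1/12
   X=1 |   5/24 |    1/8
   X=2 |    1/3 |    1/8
1.6799 nats

Joint entropy is H(X,Y) = -Σ_{x,y} p(x,y) log p(x,y).

Summing over all non-zero entries:
H(X,Y) = -[1/8·log_e(1/8) + 1/12·log_e(1/12) + 5/24·log_e(5/24) + 1/8·log_e(1/8) + 1/3·log_e(1/3) + 1/8·log_e(1/8)]
H(X,Y) = 1.6799 nats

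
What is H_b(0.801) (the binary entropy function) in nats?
0.4990 nats

The binary entropy function is:
H(p) = -p log(p) - (1-p) log(1-p)

H(0.801) = -0.801 × log_e(0.801) - 0.199 × log_e(0.199)
H(0.801) = 0.4990 nats

Note: Binary entropy is maximized at p=0.5 (H=1 bit) and minimized at p=0 or p=1 (H=0).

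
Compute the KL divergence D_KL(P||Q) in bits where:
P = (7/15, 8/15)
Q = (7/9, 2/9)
0.3297 bits

KL divergence: D_KL(P||Q) = Σ p(x) log(p(x)/q(x))

Computing term by term:
  x=0: 7/15 × log_2[(7/15)/(7/9)] = 7/15 × -0.7370 = -0.3439
  x=1: 8/15 × log_2[(8/15)/(2/9)] = 8/15 × 1.2630 = 0.6736

D_KL(P||Q) = 0.3297 bits

Note: KL divergence is always non-negative and equals 0 iff P = Q.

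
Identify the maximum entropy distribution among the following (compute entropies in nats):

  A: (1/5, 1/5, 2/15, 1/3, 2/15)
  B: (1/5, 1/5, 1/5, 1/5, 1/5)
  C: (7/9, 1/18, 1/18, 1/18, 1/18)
B

For a discrete distribution over n outcomes, entropy is maximized by the uniform distribution.

Computing entropies:
H(A) = 1.5473 nats
H(B) = 1.6094 nats
H(C) = 0.8378 nats

The uniform distribution (where all probabilities equal 1/5) achieves the maximum entropy of log_e(5) = 1.6094 nats.

Distribution B has the highest entropy.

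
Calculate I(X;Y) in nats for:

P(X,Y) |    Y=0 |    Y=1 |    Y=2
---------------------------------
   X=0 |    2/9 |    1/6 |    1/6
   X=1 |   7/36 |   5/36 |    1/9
0.0016 nats

Mutual information: I(X;Y) = H(X) + H(Y) - H(X,Y)

Marginals:
P(X) = (5/9, 4/9), H(X) = 0.6870 nats
P(Y) = (5/12, 11/36, 5/18), H(Y) = 1.0829 nats

Joint entropy: H(X,Y) = 1.7682 nats

I(X;Y) = 0.6870 + 1.0829 - 1.7682 = 0.0016 nats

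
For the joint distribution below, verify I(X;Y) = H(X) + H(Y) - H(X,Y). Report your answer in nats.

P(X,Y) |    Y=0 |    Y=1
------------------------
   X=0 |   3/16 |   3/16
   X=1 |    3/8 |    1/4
I(X;Y) = 0.0048 nats

Mutual information has multiple equivalent forms:
- I(X;Y) = H(X) - H(X|Y)
- I(X;Y) = H(Y) - H(Y|X)
- I(X;Y) = H(X) + H(Y) - H(X,Y)

Computing all quantities:
H(X) = 0.6616, H(Y) = 0.6853, H(X,Y) = 1.3421
H(X|Y) = 0.6568, H(Y|X) = 0.6806

Verification:
H(X) - H(X|Y) = 0.6616 - 0.6568 = 0.0048
H(Y) - H(Y|X) = 0.6853 - 0.6806 = 0.0048
H(X) + H(Y) - H(X,Y) = 0.6616 + 0.6853 - 1.3421 = 0.0048

All forms give I(X;Y) = 0.0048 nats. ✓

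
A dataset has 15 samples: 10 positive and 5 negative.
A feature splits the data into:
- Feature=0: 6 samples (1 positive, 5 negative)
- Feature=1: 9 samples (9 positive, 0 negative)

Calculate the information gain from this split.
0.6583 bits

Information Gain = H(Y) - H(Y|Feature)

Before split:
P(positive) = 10/15 = 0.6667
H(Y) = 0.9183 bits

After split:
Feature=0: H = 0.6500 bits (weight = 6/15)
Feature=1: H = 0.0000 bits (weight = 9/15)
H(Y|Feature) = (6/15)×0.6500 + (9/15)×0.0000 = 0.2600 bits

Information Gain = 0.9183 - 0.2600 = 0.6583 bits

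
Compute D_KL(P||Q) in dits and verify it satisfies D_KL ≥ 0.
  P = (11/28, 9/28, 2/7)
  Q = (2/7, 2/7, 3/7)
0.0205 dits

KL divergence satisfies the Gibbs inequality: D_KL(P||Q) ≥ 0 for all distributions P, Q.

D_KL(P||Q) = Σ p(x) log(p(x)/q(x))
Term by term:
  x=0: 11/28 × log_10[(11/28)/(2/7)] = 0.0543
  x=1: 9/28 × log_10[(9/28)/(2/7)] = 0.0164
  x=2: 2/7 × log_10[(2/7)/(3/7)] = -0.0503
D_KL(P||Q) = 0.0205 dits

D_KL(P||Q) = 0.0205 ≥ 0 ✓

This non-negativity is a fundamental property: relative entropy cannot be negative because it measures how different Q is from P.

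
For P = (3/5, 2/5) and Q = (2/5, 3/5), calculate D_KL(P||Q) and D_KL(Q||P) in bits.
D_KL(P||Q) = 0.1170, D_KL(Q||P) = 0.1170

KL divergence is not symmetric: D_KL(P||Q) ≠ D_KL(Q||P) in general.

D_KL(P||Q) = 0.1170 bits
D_KL(Q||P) = 0.1170 bits

In this case they happen to be equal (to 4 decimal places).

This asymmetry is why KL divergence is not a true distance metric.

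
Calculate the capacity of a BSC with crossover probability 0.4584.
0.0050 bits

For a binary symmetric channel (BSC) with error probability p:
Capacity C = 1 - H(p) bits per symbol

where H(p) = -p log₂(p) - (1-p) log₂(1-p) is the binary entropy function.

H(0.4584) = 0.9950 bits
C = 1 - 0.9950 = 0.0050 bits per symbol

This means we can reliably transmit up to 0.0050 bits of information per channel use.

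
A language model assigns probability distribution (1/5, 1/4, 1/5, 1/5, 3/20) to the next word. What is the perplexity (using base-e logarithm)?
4.9372

Perplexity is e^H (or exp(H) for natural log).

First, H = -Σ p log p = 1.5968 nats
Perplexity = e^1.5968 = 4.9372

Interpretation: The model's uncertainty is equivalent to choosing uniformly among 4.9 options.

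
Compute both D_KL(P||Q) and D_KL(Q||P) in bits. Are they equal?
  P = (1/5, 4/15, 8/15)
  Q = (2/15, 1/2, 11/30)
D_KL(P||Q) = 0.1635, D_KL(Q||P) = 0.1772

KL divergence is not symmetric: D_KL(P||Q) ≠ D_KL(Q||P) in general.

D_KL(P||Q) = 0.1635 bits
D_KL(Q||P) = 0.1772 bits

No, they are not equal!

This asymmetry is why KL divergence is not a true distance metric.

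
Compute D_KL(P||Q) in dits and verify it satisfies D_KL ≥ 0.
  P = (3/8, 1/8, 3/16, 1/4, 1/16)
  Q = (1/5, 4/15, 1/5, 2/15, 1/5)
0.0927 dits

KL divergence satisfies the Gibbs inequality: D_KL(P||Q) ≥ 0 for all distributions P, Q.

D_KL(P||Q) = Σ p(x) log(p(x)/q(x))
Term by term:
  x=0: 3/8 × log_10[(3/8)/(1/5)] = 0.1024
  x=1: 1/8 × log_10[(1/8)/(4/15)] = -0.0411
  x=2: 3/16 × log_10[(3/16)/(1/5)] = -0.0053
  x=3: 1/4 × log_10[(1/4)/(2/15)] = 0.0683
  x=4: 1/16 × log_10[(1/16)/(1/5)] = -0.0316
D_KL(P||Q) = 0.0927 dits

D_KL(P||Q) = 0.0927 ≥ 0 ✓

This non-negativity is a fundamental property: relative entropy cannot be negative because it measures how different Q is from P.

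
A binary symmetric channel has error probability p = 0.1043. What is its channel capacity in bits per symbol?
0.5175 bits

For a binary symmetric channel (BSC) with error probability p:
Capacity C = 1 - H(p) bits per symbol

where H(p) = -p log₂(p) - (1-p) log₂(1-p) is the binary entropy function.

H(0.1043) = 0.4825 bits
C = 1 - 0.4825 = 0.5175 bits per symbol

This means we can reliably transmit up to 0.5175 bits of information per channel use.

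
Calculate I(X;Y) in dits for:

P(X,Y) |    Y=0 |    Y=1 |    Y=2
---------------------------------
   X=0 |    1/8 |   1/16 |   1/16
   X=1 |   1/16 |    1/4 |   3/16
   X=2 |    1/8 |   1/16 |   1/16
0.0381 dits

Mutual information: I(X;Y) = H(X) + H(Y) - H(X,Y)

Marginals:
P(X) = (1/4, 1/2, 1/4), H(X) = 0.4515 dits
P(Y) = (5/16, 3/8, 5/16), H(Y) = 0.4755 dits

Joint entropy: H(X,Y) = 0.8889 dits

I(X;Y) = 0.4515 + 0.4755 - 0.8889 = 0.0381 dits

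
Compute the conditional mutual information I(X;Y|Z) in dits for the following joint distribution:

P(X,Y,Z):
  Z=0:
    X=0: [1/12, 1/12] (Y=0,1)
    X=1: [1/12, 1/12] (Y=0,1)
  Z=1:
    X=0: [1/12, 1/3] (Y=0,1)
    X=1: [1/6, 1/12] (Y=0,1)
0.0319 dits

Conditional mutual information: I(X;Y|Z) = H(X|Z) + H(Y|Z) - H(X,Y|Z)

H(Z) = 0.2764
H(X,Z) = 0.5683 → H(X|Z) = 0.2919
H(Y,Z) = 0.5683 → H(Y|Z) = 0.2919
H(X,Y,Z) = 0.8283 → H(X,Y|Z) = 0.5519

I(X;Y|Z) = 0.2919 + 0.2919 - 0.5519 = 0.0319 dits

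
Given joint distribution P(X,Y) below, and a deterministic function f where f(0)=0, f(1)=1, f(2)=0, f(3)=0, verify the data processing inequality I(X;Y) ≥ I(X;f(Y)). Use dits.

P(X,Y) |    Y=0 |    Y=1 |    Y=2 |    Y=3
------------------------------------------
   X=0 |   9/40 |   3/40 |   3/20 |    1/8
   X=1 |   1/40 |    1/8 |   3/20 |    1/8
I(X;Y) = 0.0378, I(X;f(Y)) = 0.0088, inequality holds: 0.0378 ≥ 0.0088

Data Processing Inequality: For any Markov chain X → Y → Z, we have I(X;Y) ≥ I(X;Z).

Here Z = f(Y) is a deterministic function of Y, forming X → Y → Z.

Original I(X;Y) = 0.0378 dits

After applying f:
P(X,Z) where Z=f(Y):
- P(X,Z=0) = P(X,Y=0) + P(X,Y=2) + P(X,Y=3)
- P(X,Z=1) = P(X,Y=1)

I(X;Z) = I(X;f(Y)) = 0.0088 dits

Verification: 0.0378 ≥ 0.0088 ✓

Information cannot be created by processing; the function f can only lose information about X.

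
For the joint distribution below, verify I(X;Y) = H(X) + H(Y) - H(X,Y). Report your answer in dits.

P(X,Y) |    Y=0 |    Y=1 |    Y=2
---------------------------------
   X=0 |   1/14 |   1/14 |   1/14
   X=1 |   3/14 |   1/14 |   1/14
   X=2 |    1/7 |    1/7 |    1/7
I(X;Y) = 0.0145 dits

Mutual information has multiple equivalent forms:
- I(X;Y) = H(X) - H(X|Y)
- I(X;Y) = H(Y) - H(Y|X)
- I(X;Y) = H(X) + H(Y) - H(X,Y)

Computing all quantities:
H(X) = 0.4608, H(Y) = 0.4686, H(X,Y) = 0.9149
H(X|Y) = 0.4463, H(Y|X) = 0.4541

Verification:
H(X) - H(X|Y) = 0.4608 - 0.4463 = 0.0145
H(Y) - H(Y|X) = 0.4686 - 0.4541 = 0.0145
H(X) + H(Y) - H(X,Y) = 0.4608 + 0.4686 - 0.9149 = 0.0145

All forms give I(X;Y) = 0.0145 dits. ✓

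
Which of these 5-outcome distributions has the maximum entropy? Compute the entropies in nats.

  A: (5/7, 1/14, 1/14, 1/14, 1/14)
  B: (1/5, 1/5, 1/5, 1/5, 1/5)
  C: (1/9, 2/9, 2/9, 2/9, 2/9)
B

For a discrete distribution over n outcomes, entropy is maximized by the uniform distribution.

Computing entropies:
H(A) = 0.9944 nats
H(B) = 1.6094 nats
H(C) = 1.5811 nats

The uniform distribution (where all probabilities equal 1/5) achieves the maximum entropy of log_e(5) = 1.6094 nats.

Distribution B has the highest entropy.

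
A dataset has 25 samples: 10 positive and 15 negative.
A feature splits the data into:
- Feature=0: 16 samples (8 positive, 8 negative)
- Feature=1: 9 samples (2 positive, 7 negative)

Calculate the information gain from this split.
0.0558 bits

Information Gain = H(Y) - H(Y|Feature)

Before split:
P(positive) = 10/25 = 0.4000
H(Y) = 0.9710 bits

After split:
Feature=0: H = 1.0000 bits (weight = 16/25)
Feature=1: H = 0.7642 bits (weight = 9/25)
H(Y|Feature) = (16/25)×1.0000 + (9/25)×0.7642 = 0.9151 bits

Information Gain = 0.9710 - 0.9151 = 0.0558 bits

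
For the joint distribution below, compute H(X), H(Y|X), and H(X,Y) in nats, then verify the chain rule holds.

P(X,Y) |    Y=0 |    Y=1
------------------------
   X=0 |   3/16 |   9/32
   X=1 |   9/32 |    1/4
H(X,Y) = 1.3740, H(X) = 0.6912, H(Y|X) = 0.6828 (all in nats)

Chain rule: H(X,Y) = H(X) + H(Y|X)

Left side — joint entropy directly:
H(X,Y) = -Σ p(x,y) log p(x,y) = 1.3740 nats

Right side — compute H(Y|X) from the conditional distributions:
P(X) = (15/32, 17/32), so H(X) = 0.6912 nats
H(Y|X) = Σ_x P(X=x) · H(Y|X=x):
  P(Y|X=0) = (2/5, 3/5), H(Y|X=0) = 0.6730, weight P(X=0) = 15/32
  P(Y|X=1) = (9/17, 8/17), H(Y|X=1) = 0.6914, weight P(X=1) = 17/32
H(Y|X) = 0.6828 nats

H(X) + H(Y|X) = 0.6912 + 0.6828 = 1.3740 nats

Both sides equal 1.3740 nats. ✓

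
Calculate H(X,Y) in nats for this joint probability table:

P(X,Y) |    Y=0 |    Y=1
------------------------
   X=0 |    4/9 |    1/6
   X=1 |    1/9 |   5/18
1.2590 nats

Joint entropy is H(X,Y) = -Σ_{x,y} p(x,y) log p(x,y).

Summing over all non-zero entries:
H(X,Y) = -[4/9·log_e(4/9) + 1/6·log_e(1/6) + 1/9·log_e(1/9) + 5/18·log_e(5/18)]
H(X,Y) = 1.2590 nats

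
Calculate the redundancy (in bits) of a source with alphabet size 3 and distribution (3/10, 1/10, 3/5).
0.2895 bits

Redundancy measures how far a source is from maximum entropy:
R = H_max - H(X)

Maximum entropy for 3 symbols: H_max = log_2(3) = 1.5850 bits
Actual entropy: H(X) = 1.2955 bits
Redundancy: R = 1.5850 - 1.2955 = 0.2895 bits

This redundancy represents potential for compression: the source could be compressed by 0.2895 bits per symbol.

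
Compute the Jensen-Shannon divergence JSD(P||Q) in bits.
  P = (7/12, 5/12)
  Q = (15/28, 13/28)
0.0017 bits

Jensen-Shannon divergence is:
JSD(P||Q) = 0.5 × D_KL(P||M) + 0.5 × D_KL(Q||M)
where M = 0.5 × (P + Q) is the mixture distribution.

M = 0.5 × (7/12, 5/12) + 0.5 × (15/28, 13/28) = (0.559524, 0.440476)

D_KL(P||M) = 0.0017 bits
D_KL(Q||M) = 0.0017 bits

JSD(P||Q) = 0.5 × 0.0017 + 0.5 × 0.0017 = 0.0017 bits

Unlike KL divergence, JSD is symmetric and bounded: 0 ≤ JSD ≤ log(2).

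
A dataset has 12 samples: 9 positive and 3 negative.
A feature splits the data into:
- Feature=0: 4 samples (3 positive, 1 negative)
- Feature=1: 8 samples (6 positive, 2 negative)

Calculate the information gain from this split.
0.0000 bits

Information Gain = H(Y) - H(Y|Feature)

Before split:
P(positive) = 9/12 = 0.7500
H(Y) = 0.8113 bits

After split:
Feature=0: H = 0.8113 bits (weight = 4/12)
Feature=1: H = 0.8113 bits (weight = 8/12)
H(Y|Feature) = (4/12)×0.8113 + (8/12)×0.8113 = 0.8113 bits

Information Gain = 0.8113 - 0.8113 = 0.0000 bits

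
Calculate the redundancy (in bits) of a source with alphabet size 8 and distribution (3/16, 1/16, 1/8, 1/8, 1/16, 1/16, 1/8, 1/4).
0.1722 bits

Redundancy measures how far a source is from maximum entropy:
R = H_max - H(X)

Maximum entropy for 8 symbols: H_max = log_2(8) = 3.0000 bits
Actual entropy: H(X) = 2.8278 bits
Redundancy: R = 3.0000 - 2.8278 = 0.1722 bits

This redundancy represents potential for compression: the source could be compressed by 0.1722 bits per symbol.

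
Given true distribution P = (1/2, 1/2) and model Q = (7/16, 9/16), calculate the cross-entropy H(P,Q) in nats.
0.7010 nats

Cross-entropy: H(P,Q) = -Σ p(x) log q(x)

Alternatively: H(P,Q) = H(P) + D_KL(P||Q)
H(P) = 0.6931 nats
D_KL(P||Q) = 0.0079 nats

H(P,Q) = 0.6931 + 0.0079 = 0.7010 nats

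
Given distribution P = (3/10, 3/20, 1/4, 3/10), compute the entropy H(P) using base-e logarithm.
1.3535 nats

Shannon entropy is H(X) = -Σ p(x) log p(x).

For P = (3/10, 3/20, 1/4, 3/10):
H = -3/10 × log_e(3/10) -3/20 × log_e(3/20) -1/4 × log_e(1/4) -3/10 × log_e(3/10)
H = 1.3535 nats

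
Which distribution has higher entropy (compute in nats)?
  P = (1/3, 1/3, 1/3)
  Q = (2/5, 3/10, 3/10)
P

Computing entropies in nats:
H(P) = 1.0986
H(Q) = 1.0889

Distribution P has higher entropy.

Intuition: The distribution closer to uniform (more spread out) has higher entropy.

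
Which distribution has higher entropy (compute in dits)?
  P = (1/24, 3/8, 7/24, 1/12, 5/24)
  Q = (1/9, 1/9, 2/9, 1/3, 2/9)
Q

Computing entropies in dits:
H(P) = 0.6052
H(Q) = 0.6614

Distribution Q has higher entropy.

Intuition: The distribution closer to uniform (more spread out) has higher entropy.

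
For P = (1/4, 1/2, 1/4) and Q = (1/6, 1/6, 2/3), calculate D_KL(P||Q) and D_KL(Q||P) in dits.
D_KL(P||Q) = 0.1761, D_KL(Q||P) = 0.1751

KL divergence is not symmetric: D_KL(P||Q) ≠ D_KL(Q||P) in general.

D_KL(P||Q) = 0.1761 dits
D_KL(Q||P) = 0.1751 dits

No, they are not equal!

This asymmetry is why KL divergence is not a true distance metric.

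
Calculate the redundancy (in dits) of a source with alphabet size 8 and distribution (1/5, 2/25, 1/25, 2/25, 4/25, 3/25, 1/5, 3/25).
0.0437 dits

Redundancy measures how far a source is from maximum entropy:
R = H_max - H(X)

Maximum entropy for 8 symbols: H_max = log_10(8) = 0.9031 dits
Actual entropy: H(X) = 0.8593 dits
Redundancy: R = 0.9031 - 0.8593 = 0.0437 dits

This redundancy represents potential for compression: the source could be compressed by 0.0437 dits per symbol.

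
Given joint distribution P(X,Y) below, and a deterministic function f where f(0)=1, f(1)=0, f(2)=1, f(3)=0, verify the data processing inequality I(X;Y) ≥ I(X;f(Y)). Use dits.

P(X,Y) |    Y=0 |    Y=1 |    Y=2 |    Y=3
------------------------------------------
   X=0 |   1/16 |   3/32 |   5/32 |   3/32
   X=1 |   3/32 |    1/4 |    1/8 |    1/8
I(X;Y) = 0.0114, I(X;f(Y)) = 0.0062, inequality holds: 0.0114 ≥ 0.0062

Data Processing Inequality: For any Markov chain X → Y → Z, we have I(X;Y) ≥ I(X;Z).

Here Z = f(Y) is a deterministic function of Y, forming X → Y → Z.

Original I(X;Y) = 0.0114 dits

After applying f:
P(X,Z) where Z=f(Y):
- P(X,Z=0) = P(X,Y=1) + P(X,Y=3)
- P(X,Z=1) = P(X,Y=0) + P(X,Y=2)

I(X;Z) = I(X;f(Y)) = 0.0062 dits

Verification: 0.0114 ≥ 0.0062 ✓

Information cannot be created by processing; the function f can only lose information about X.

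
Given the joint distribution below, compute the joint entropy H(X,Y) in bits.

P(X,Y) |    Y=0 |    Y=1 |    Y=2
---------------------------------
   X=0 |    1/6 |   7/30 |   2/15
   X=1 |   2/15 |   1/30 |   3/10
2.3805 bits

Joint entropy is H(X,Y) = -Σ_{x,y} p(x,y) log p(x,y).

Summing over all non-zero entries:
H(X,Y) = -[1/6·log_2(1/6) + 7/30·log_2(7/30) + 2/15·log_2(2/15) + 2/15·log_2(2/15) + 1/30·log_2(1/30) + 3/10·log_2(3/10)]
H(X,Y) = 2.3805 bits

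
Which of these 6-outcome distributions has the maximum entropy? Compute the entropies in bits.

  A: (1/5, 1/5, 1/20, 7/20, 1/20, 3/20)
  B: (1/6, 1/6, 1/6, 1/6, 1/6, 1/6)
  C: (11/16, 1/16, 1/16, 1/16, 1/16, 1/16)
B

For a discrete distribution over n outcomes, entropy is maximized by the uniform distribution.

Computing entropies:
H(A) = 2.3016 bits
H(B) = 2.5850 bits
H(C) = 1.6216 bits

The uniform distribution (where all probabilities equal 1/6) achieves the maximum entropy of log_2(6) = 2.5850 bits.

Distribution B has the highest entropy.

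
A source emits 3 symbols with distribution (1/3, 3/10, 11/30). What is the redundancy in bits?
0.0048 bits

Redundancy measures how far a source is from maximum entropy:
R = H_max - H(X)

Maximum entropy for 3 symbols: H_max = log_2(3) = 1.5850 bits
Actual entropy: H(X) = 1.5801 bits
Redundancy: R = 1.5850 - 1.5801 = 0.0048 bits

This redundancy represents potential for compression: the source could be compressed by 0.0048 bits per symbol.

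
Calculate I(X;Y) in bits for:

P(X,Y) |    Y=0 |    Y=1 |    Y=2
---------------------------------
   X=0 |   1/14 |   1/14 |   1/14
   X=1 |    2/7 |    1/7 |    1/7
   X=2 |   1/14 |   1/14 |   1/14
0.0202 bits

Mutual information: I(X;Y) = H(X) + H(Y) - H(X,Y)

Marginals:
P(X) = (3/14, 4/7, 3/14), H(X) = 1.4138 bits
P(Y) = (3/7, 2/7, 2/7), H(Y) = 1.5567 bits

Joint entropy: H(X,Y) = 2.9502 bits

I(X;Y) = 1.4138 + 1.5567 - 2.9502 = 0.0202 bits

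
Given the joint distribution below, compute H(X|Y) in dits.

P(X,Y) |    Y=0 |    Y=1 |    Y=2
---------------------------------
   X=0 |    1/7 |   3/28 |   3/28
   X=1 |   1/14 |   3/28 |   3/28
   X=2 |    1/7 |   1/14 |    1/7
0.4668 dits

Using the chain rule: H(X|Y) = H(X,Y) - H(Y)

First, compute H(X,Y) = 0.9416 dits

Marginal P(Y) = (5/14, 2/7, 5/14)
H(Y) = 0.4748 dits

H(X|Y) = H(X,Y) - H(Y) = 0.9416 - 0.4748 = 0.4668 dits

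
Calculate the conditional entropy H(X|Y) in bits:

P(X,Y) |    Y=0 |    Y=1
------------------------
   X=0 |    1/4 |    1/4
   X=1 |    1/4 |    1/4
1.0000 bits

Using the chain rule: H(X|Y) = H(X,Y) - H(Y)

First, compute H(X,Y) = 2.0000 bits

Marginal P(Y) = (1/2, 1/2)
H(Y) = 1.0000 bits

H(X|Y) = H(X,Y) - H(Y) = 2.0000 - 1.0000 = 1.0000 bits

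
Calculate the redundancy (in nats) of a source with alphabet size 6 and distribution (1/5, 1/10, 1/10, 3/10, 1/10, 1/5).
0.0960 nats

Redundancy measures how far a source is from maximum entropy:
R = H_max - H(X)

Maximum entropy for 6 symbols: H_max = log_e(6) = 1.7918 nats
Actual entropy: H(X) = 1.6957 nats
Redundancy: R = 1.7918 - 1.6957 = 0.0960 nats

This redundancy represents potential for compression: the source could be compressed by 0.0960 nats per symbol.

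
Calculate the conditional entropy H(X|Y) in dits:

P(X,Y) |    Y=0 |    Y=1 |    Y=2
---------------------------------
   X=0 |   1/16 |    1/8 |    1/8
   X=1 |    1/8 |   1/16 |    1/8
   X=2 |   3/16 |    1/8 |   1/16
0.4511 dits

Using the chain rule: H(X|Y) = H(X,Y) - H(Y)

First, compute H(X,Y) = 0.9265 dits

Marginal P(Y) = (3/8, 5/16, 5/16)
H(Y) = 0.4755 dits

H(X|Y) = H(X,Y) - H(Y) = 0.9265 - 0.4755 = 0.4511 dits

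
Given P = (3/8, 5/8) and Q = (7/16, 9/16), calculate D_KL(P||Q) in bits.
0.0116 bits

KL divergence: D_KL(P||Q) = Σ p(x) log(p(x)/q(x))

Computing term by term:
  x=0: 3/8 × log_2[(3/8)/(7/16)] = 3/8 × -0.2224 = -0.0834
  x=1: 5/8 × log_2[(5/8)/(9/16)] = 5/8 × 0.1520 = 0.0950

D_KL(P||Q) = 0.0116 bits

Note: KL divergence is always non-negative and equals 0 iff P = Q.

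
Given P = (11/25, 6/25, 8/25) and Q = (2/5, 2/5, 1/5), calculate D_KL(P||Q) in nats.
0.0697 nats

KL divergence: D_KL(P||Q) = Σ p(x) log(p(x)/q(x))

Computing term by term:
  x=0: 11/25 × log_e[(11/25)/(2/5)] = 11/25 × 0.0953 = 0.0419
  x=1: 6/25 × log_e[(6/25)/(2/5)] = 6/25 × -0.5108 = -0.1226
  x=2: 8/25 × log_e[(8/25)/(1/5)] = 8/25 × 0.4700 = 0.1504

D_KL(P||Q) = 0.0697 nats

Note: KL divergence is always non-negative and equals 0 iff P = Q.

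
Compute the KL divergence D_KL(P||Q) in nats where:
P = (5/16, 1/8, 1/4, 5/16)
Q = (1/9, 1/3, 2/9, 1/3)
0.2098 nats

KL divergence: D_KL(P||Q) = Σ p(x) log(p(x)/q(x))

Computing term by term:
  x=0: 5/16 × log_e[(5/16)/(1/9)] = 5/16 × 1.0341 = 0.3231
  x=1: 1/8 × log_e[(1/8)/(1/3)] = 1/8 × -0.9808 = -0.1226
  x=2: 1/4 × log_e[(1/4)/(2/9)] = 1/4 × 0.1178 = 0.0294
  x=3: 5/16 × log_e[(5/16)/(1/3)] = 5/16 × -0.0645 = -0.0202

D_KL(P||Q) = 0.2098 nats

Note: KL divergence is always non-negative and equals 0 iff P = Q.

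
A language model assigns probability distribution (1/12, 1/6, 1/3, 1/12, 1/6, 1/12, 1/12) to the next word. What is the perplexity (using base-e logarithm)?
6.0000

Perplexity is e^H (or exp(H) for natural log).

First, H = -Σ p log p = 1.7918 nats
Perplexity = e^1.7918 = 6.0000

Interpretation: The model's uncertainty is equivalent to choosing uniformly among 6.0 options.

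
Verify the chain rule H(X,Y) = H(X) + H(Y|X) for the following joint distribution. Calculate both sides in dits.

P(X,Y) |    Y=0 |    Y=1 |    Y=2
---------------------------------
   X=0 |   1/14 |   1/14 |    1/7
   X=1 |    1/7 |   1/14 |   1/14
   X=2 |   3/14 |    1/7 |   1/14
H(X,Y) = 0.9149, H(X) = 0.4686, H(Y|X) = 0.4463 (all in dits)

Chain rule: H(X,Y) = H(X) + H(Y|X)

Left side — joint entropy directly:
H(X,Y) = -Σ p(x,y) log p(x,y) = 0.9149 dits

Right side — compute H(Y|X) from the conditional distributions:
P(X) = (2/7, 2/7, 3/7), so H(X) = 0.4686 dits
H(Y|X) = Σ_x P(X=x) · H(Y|X=x):
  P(Y|X=0) = (1/4, 1/4, 1/2), H(Y|X=0) = 0.4515, weight P(X=0) = 2/7
  P(Y|X=1) = (1/2, 1/4, 1/4), H(Y|X=1) = 0.4515, weight P(X=1) = 2/7
  P(Y|X=2) = (1/2, 1/3, 1/6), H(Y|X=2) = 0.4392, weight P(X=2) = 3/7
H(Y|X) = 0.4463 dits

H(X) + H(Y|X) = 0.4686 + 0.4463 = 0.9149 dits

Both sides equal 0.9149 dits. ✓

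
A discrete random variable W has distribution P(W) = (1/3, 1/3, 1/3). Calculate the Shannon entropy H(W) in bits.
1.5850 bits

Shannon entropy is H(X) = -Σ p(x) log p(x).

For P = (1/3, 1/3, 1/3):
H = -1/3 × log_2(1/3) -1/3 × log_2(1/3) -1/3 × log_2(1/3)
H = 1.5850 bits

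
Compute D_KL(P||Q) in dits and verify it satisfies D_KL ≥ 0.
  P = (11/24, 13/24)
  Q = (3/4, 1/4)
0.0839 dits

KL divergence satisfies the Gibbs inequality: D_KL(P||Q) ≥ 0 for all distributions P, Q.

D_KL(P||Q) = Σ p(x) log(p(x)/q(x))
Term by term:
  x=0: 11/24 × log_10[(11/24)/(3/4)] = -0.0980
  x=1: 13/24 × log_10[(13/24)/(1/4)] = 0.1819
D_KL(P||Q) = 0.0839 dits

D_KL(P||Q) = 0.0839 ≥ 0 ✓

This non-negativity is a fundamental property: relative entropy cannot be negative because it measures how different Q is from P.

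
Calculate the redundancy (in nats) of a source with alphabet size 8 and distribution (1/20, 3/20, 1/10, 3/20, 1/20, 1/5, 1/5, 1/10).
0.1064 nats

Redundancy measures how far a source is from maximum entropy:
R = H_max - H(X)

Maximum entropy for 8 symbols: H_max = log_e(8) = 2.0794 nats
Actual entropy: H(X) = 1.9730 nats
Redundancy: R = 2.0794 - 1.9730 = 0.1064 nats

This redundancy represents potential for compression: the source could be compressed by 0.1064 nats per symbol.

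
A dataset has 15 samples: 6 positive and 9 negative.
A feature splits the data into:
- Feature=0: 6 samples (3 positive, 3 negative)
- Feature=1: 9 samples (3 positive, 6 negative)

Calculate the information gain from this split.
0.0200 bits

Information Gain = H(Y) - H(Y|Feature)

Before split:
P(positive) = 6/15 = 0.4000
H(Y) = 0.9710 bits

After split:
Feature=0: H = 1.0000 bits (weight = 6/15)
Feature=1: H = 0.9183 bits (weight = 9/15)
H(Y|Feature) = (6/15)×1.0000 + (9/15)×0.9183 = 0.9510 bits

Information Gain = 0.9710 - 0.9510 = 0.0200 bits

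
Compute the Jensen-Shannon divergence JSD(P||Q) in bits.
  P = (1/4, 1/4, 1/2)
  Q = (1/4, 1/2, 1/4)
0.0613 bits

Jensen-Shannon divergence is:
JSD(P||Q) = 0.5 × D_KL(P||M) + 0.5 × D_KL(Q||M)
where M = 0.5 × (P + Q) is the mixture distribution.

M = 0.5 × (1/4, 1/4, 1/2) + 0.5 × (1/4, 1/2, 1/4) = (1/4, 3/8, 3/8)

D_KL(P||M) = 0.0613 bits
D_KL(Q||M) = 0.0613 bits

JSD(P||Q) = 0.5 × 0.0613 + 0.5 × 0.0613 = 0.0613 bits

Unlike KL divergence, JSD is symmetric and bounded: 0 ≤ JSD ≤ log(2).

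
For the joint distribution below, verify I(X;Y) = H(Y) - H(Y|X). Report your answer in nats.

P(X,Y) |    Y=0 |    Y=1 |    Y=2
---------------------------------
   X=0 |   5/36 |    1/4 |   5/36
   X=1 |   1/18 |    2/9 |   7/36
I(X;Y) = 0.0224 nats

Mutual information has multiple equivalent forms:
- I(X;Y) = H(X) - H(X|Y)
- I(X;Y) = H(Y) - H(Y|X)
- I(X;Y) = H(X) + H(Y) - H(X,Y)

Computing all quantities:
H(X) = 0.6916, H(Y) = 1.0389, H(X,Y) = 1.7082
H(X|Y) = 0.6692, H(Y|X) = 1.0166

Verification:
H(X) - H(X|Y) = 0.6916 - 0.6692 = 0.0224
H(Y) - H(Y|X) = 1.0389 - 1.0166 = 0.0224
H(X) + H(Y) - H(X,Y) = 0.6916 + 1.0389 - 1.7082 = 0.0224

All forms give I(X;Y) = 0.0224 nats. ✓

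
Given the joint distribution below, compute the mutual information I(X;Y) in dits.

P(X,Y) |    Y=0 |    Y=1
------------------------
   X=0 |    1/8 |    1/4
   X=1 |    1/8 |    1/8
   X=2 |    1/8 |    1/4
0.0047 dits

Mutual information: I(X;Y) = H(X) + H(Y) - H(X,Y)

Marginals:
P(X) = (3/8, 1/4, 3/8), H(X) = 0.4700 dits
P(Y) = (3/8, 5/8), H(Y) = 0.2873 dits

Joint entropy: H(X,Y) = 0.7526 dits

I(X;Y) = 0.4700 + 0.2873 - 0.7526 = 0.0047 dits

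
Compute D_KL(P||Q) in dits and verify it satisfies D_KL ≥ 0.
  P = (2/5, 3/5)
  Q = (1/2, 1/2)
0.0087 dits

KL divergence satisfies the Gibbs inequality: D_KL(P||Q) ≥ 0 for all distributions P, Q.

D_KL(P||Q) = Σ p(x) log(p(x)/q(x))
Term by term:
  x=0: 2/5 × log_10[(2/5)/(1/2)] = -0.0388
  x=1: 3/5 × log_10[(3/5)/(1/2)] = 0.0475
D_KL(P||Q) = 0.0087 dits

D_KL(P||Q) = 0.0087 ≥ 0 ✓

This non-negativity is a fundamental property: relative entropy cannot be negative because it measures how different Q is from P.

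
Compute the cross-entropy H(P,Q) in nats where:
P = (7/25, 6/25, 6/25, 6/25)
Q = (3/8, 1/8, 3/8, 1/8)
1.5082 nats

Cross-entropy: H(P,Q) = -Σ p(x) log q(x)

Alternatively: H(P,Q) = H(P) + D_KL(P||Q)
H(P) = 1.3840 nats
D_KL(P||Q) = 0.1242 nats

H(P,Q) = 1.3840 + 0.1242 = 1.5082 nats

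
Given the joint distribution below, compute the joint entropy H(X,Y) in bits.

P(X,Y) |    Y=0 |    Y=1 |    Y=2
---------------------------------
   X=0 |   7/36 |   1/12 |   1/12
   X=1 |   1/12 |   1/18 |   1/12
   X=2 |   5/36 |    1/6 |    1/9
3.0646 bits

Joint entropy is H(X,Y) = -Σ_{x,y} p(x,y) log p(x,y).

Summing over all non-zero entries:
H(X,Y) = -[7/36·log_2(7/36) + 1/12·log_2(1/12) + 1/12·log_2(1/12) + 1/12·log_2(1/12) + 1/18·log_2(1/18) + 1/12·log_2(1/12) + 5/36·log_2(5/36) + 1/6·log_2(1/6) + 1/9·log_2(1/9)]
H(X,Y) = 3.0646 bits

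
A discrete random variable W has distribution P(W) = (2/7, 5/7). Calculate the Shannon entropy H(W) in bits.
0.8631 bits

Shannon entropy is H(X) = -Σ p(x) log p(x).

For P = (2/7, 5/7):
H = -2/7 × log_2(2/7) -5/7 × log_2(5/7)
H = 0.8631 bits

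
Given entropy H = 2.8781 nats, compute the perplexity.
17.7805

Perplexity is e^H (or exp(H) for natural log).

H = 2.8781 nats
Perplexity = e^2.8781 = 17.7805

Interpretation: The model's uncertainty is equivalent to choosing uniformly among 17.8 options.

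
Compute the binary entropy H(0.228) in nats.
0.5368 nats

The binary entropy function is:
H(p) = -p log(p) - (1-p) log(1-p)

H(0.228) = -0.228 × log_e(0.228) - 0.772 × log_e(0.772)
H(0.228) = 0.5368 nats

Note: Binary entropy is maximized at p=0.5 (H=1 bit) and minimized at p=0 or p=1 (H=0).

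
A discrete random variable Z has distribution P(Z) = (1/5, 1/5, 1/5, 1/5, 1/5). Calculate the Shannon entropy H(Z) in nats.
1.6094 nats

Shannon entropy is H(X) = -Σ p(x) log p(x).

For P = (1/5, 1/5, 1/5, 1/5, 1/5):
H = -1/5 × log_e(1/5) -1/5 × log_e(1/5) -1/5 × log_e(1/5) -1/5 × log_e(1/5) -1/5 × log_e(1/5)
H = 1.6094 nats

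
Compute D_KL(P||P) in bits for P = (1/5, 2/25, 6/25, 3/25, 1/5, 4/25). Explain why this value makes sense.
0.0000 bits

KL divergence satisfies the Gibbs inequality: D_KL(P||Q) ≥ 0 for all distributions P, Q.

D_KL(P||Q) = Σ p(x) log(p(x)/q(x))
Each term is p(x) × log_2(p(x)/p(x)) = p(x) × log_2(1) = 0, so the sum is 0.
D_KL(P||Q) = 0.0000 bits

When P = Q, the KL divergence is exactly 0, as there is no 'divergence' between identical distributions.

This non-negativity is a fundamental property: relative entropy cannot be negative because it measures how different Q is from P.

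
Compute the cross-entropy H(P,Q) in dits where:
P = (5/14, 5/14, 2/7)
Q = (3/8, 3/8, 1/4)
0.4763 dits

Cross-entropy: H(P,Q) = -Σ p(x) log q(x)

Alternatively: H(P,Q) = H(P) + D_KL(P||Q)
H(P) = 0.4748 dits
D_KL(P||Q) = 0.0014 dits

H(P,Q) = 0.4748 + 0.0014 = 0.4763 dits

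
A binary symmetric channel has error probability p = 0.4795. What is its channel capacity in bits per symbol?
0.0012 bits

For a binary symmetric channel (BSC) with error probability p:
Capacity C = 1 - H(p) bits per symbol

where H(p) = -p log₂(p) - (1-p) log₂(1-p) is the binary entropy function.

H(0.4795) = 0.9988 bits
C = 1 - 0.9988 = 0.0012 bits per symbol

This means we can reliably transmit up to 0.0012 bits of information per channel use.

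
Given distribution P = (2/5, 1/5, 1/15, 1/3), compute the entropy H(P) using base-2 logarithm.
1.7819 bits

Shannon entropy is H(X) = -Σ p(x) log p(x).

For P = (2/5, 1/5, 1/15, 1/3):
H = -2/5 × log_2(2/5) -1/5 × log_2(1/5) -1/15 × log_2(1/15) -1/3 × log_2(1/3)
H = 1.7819 bits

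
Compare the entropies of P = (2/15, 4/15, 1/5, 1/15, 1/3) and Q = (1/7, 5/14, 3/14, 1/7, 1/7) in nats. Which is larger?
Q

Computing entropies in nats:
H(P) = 1.4898
H(Q) = 1.5318

Distribution Q has higher entropy.

Intuition: The distribution closer to uniform (more spread out) has higher entropy.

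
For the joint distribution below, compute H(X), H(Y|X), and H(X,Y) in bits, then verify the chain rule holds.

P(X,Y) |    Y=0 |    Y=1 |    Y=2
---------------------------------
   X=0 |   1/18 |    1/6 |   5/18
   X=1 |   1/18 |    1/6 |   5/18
H(X,Y) = 2.3516, H(X) = 1.0000, H(Y|X) = 1.3516 (all in bits)

Chain rule: H(X,Y) = H(X) + H(Y|X)

Left side — joint entropy directly:
H(X,Y) = -Σ p(x,y) log p(x,y) = 2.3516 bits

Right side — compute H(Y|X) from the conditional distributions:
P(X) = (1/2, 1/2), so H(X) = 1.0000 bits
H(Y|X) = Σ_x P(X=x) · H(Y|X=x):
  P(Y|X=0) = (1/9, 1/3, 5/9), H(Y|X=0) = 1.3516, weight P(X=0) = 1/2
  P(Y|X=1) = (1/9, 1/3, 5/9), H(Y|X=1) = 1.3516, weight P(X=1) = 1/2
H(Y|X) = 1.3516 bits

H(X) + H(Y|X) = 1.0000 + 1.3516 = 2.3516 bits

Both sides equal 2.3516 bits. ✓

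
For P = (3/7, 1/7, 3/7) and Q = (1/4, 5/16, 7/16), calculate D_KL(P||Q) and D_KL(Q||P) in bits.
D_KL(P||Q) = 0.1592, D_KL(Q||P) = 0.1715

KL divergence is not symmetric: D_KL(P||Q) ≠ D_KL(Q||P) in general.

D_KL(P||Q) = 0.1592 bits
D_KL(Q||P) = 0.1715 bits

No, they are not equal!

This asymmetry is why KL divergence is not a true distance metric.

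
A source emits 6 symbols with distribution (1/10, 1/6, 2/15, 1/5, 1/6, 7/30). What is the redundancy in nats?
0.0341 nats

Redundancy measures how far a source is from maximum entropy:
R = H_max - H(X)

Maximum entropy for 6 symbols: H_max = log_e(6) = 1.7918 nats
Actual entropy: H(X) = 1.7576 nats
Redundancy: R = 1.7918 - 1.7576 = 0.0341 nats

This redundancy represents potential for compression: the source could be compressed by 0.0341 nats per symbol.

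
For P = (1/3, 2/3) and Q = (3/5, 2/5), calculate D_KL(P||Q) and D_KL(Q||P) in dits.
D_KL(P||Q) = 0.0628, D_KL(Q||P) = 0.0644

KL divergence is not symmetric: D_KL(P||Q) ≠ D_KL(Q||P) in general.

D_KL(P||Q) = 0.0628 dits
D_KL(Q||P) = 0.0644 dits

No, they are not equal!

This asymmetry is why KL divergence is not a true distance metric.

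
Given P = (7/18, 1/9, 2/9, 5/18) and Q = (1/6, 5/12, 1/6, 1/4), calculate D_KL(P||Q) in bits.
0.3980 bits

KL divergence: D_KL(P||Q) = Σ p(x) log(p(x)/q(x))

Computing term by term:
  x=0: 7/18 × log_2[(7/18)/(1/6)] = 7/18 × 1.2224 = 0.4754
  x=1: 1/9 × log_2[(1/9)/(5/12)] = 1/9 × -1.9069 = -0.2119
  x=2: 2/9 × log_2[(2/9)/(1/6)] = 2/9 × 0.4150 = 0.0922
  x=3: 5/18 × log_2[(5/18)/(1/4)] = 5/18 × 0.1520 = 0.0422

D_KL(P||Q) = 0.3980 bits

Note: KL divergence is always non-negative and equals 0 iff P = Q.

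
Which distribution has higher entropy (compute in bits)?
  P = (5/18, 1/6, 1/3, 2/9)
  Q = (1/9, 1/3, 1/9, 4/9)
P

Computing entropies in bits:
H(P) = 1.9547
H(Q) = 1.7527

Distribution P has higher entropy.

Intuition: The distribution closer to uniform (more spread out) has higher entropy.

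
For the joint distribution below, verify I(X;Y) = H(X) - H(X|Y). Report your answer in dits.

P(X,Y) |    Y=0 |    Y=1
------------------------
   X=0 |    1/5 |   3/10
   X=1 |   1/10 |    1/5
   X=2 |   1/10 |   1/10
I(X;Y) = 0.0030 dits

Mutual information has multiple equivalent forms:
- I(X;Y) = H(X) - H(X|Y)
- I(X;Y) = H(Y) - H(Y|X)
- I(X;Y) = H(X) + H(Y) - H(X,Y)

Computing all quantities:
H(X) = 0.4472, H(Y) = 0.2923, H(X,Y) = 0.7365
H(X|Y) = 0.4442, H(Y|X) = 0.2893

Verification:
H(X) - H(X|Y) = 0.4472 - 0.4442 = 0.0030
H(Y) - H(Y|X) = 0.2923 - 0.2893 = 0.0030
H(X) + H(Y) - H(X,Y) = 0.4472 + 0.2923 - 0.7365 = 0.0030

All forms give I(X;Y) = 0.0030 dits. ✓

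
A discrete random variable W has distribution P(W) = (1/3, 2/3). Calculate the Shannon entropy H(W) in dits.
0.2764 dits

Shannon entropy is H(X) = -Σ p(x) log p(x).

For P = (1/3, 2/3):
H = -1/3 × log_10(1/3) -2/3 × log_10(2/3)
H = 0.2764 dits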